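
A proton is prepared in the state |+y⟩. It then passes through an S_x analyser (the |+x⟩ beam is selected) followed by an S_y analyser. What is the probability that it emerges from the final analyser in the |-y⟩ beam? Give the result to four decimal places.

0.2500

First analyser (S_x): from |+y⟩, P(|+x⟩) = 1/2.
After stage 1 the state is |+x⟩; P(|-y⟩) = |⟨-y|+x⟩|² = 1/2.
Joint probability = 1/2 × 1/2 = 0.2500.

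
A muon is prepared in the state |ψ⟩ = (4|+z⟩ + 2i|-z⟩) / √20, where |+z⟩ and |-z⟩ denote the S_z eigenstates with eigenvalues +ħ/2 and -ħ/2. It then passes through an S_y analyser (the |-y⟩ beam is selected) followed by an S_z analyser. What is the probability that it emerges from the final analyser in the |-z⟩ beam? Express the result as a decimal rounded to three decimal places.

0.050

First analyser (S_y): P(|-y⟩) = |⟨-y|ψ⟩|² = 4/40.
After stage 1 the state is |-y⟩; P(|-z⟩) = |⟨-z|-y⟩|² = 1/2.
Joint probability = 4/40 × 1/2 = 0.050.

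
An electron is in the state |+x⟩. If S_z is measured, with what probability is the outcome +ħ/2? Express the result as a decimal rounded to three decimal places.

In the S_z basis, |+x⟩ = (|↑⟩ + |↓⟩)/√2 and |+z⟩ = |↑⟩.
|⟨+z|+x⟩|² = 1/2.

0.500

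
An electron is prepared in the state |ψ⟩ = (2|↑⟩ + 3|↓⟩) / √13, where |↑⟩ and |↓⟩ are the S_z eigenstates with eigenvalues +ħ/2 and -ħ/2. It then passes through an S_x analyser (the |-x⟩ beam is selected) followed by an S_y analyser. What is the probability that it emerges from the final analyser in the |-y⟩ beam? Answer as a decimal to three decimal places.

First analyser (S_x): P(|-x⟩) = |⟨-x|ψ⟩|² = 1/26.
After stage 1 the state is |-x⟩; P(|-y⟩) = |⟨-y|-x⟩|² = 1/2.
Joint probability = 1/26 × 1/2 = 0.019.

0.019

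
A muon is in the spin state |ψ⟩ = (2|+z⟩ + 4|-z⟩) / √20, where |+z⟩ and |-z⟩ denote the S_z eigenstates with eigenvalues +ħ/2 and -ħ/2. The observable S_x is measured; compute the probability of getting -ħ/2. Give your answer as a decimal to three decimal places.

0.100

|-x⟩ = (|+z⟩ - |-z⟩)/√2, so ⟨-x|ψ⟩ = (-2) / (√2·√20).
P = |-2|² / 40 = 4/40.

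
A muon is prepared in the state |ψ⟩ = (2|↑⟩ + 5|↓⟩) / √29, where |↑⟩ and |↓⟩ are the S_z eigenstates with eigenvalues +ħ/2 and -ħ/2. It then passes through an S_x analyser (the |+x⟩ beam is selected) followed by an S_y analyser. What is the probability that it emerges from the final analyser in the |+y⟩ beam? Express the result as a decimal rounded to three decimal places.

First analyser (S_x): P(|+x⟩) = |⟨+x|ψ⟩|² = 49/58.
After stage 1 the state is |+x⟩; P(|+y⟩) = |⟨+y|+x⟩|² = 1/2.
Joint probability = 49/58 × 1/2 = 0.422.

0.422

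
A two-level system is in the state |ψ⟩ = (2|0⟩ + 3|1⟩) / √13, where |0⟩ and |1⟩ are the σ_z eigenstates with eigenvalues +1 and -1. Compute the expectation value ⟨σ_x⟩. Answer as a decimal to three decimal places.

⟨σ_x⟩ = 2 Re(a* b)/(|a|²+|b|²) with a = 2, b = 3.
a* b = 6, so ⟨σ_x⟩ = 12/13.

0.923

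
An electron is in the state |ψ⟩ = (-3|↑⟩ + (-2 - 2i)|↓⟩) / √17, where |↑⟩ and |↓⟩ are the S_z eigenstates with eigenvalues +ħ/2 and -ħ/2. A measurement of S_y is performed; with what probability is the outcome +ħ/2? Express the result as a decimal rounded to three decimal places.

|+y⟩ = (|↑⟩ + i|↓⟩)/√2, so ⟨+y|ψ⟩ = (-5 + 2i) / (√2·√17).
P = |-5 + 2i|² / 34 = 29/34.

0.853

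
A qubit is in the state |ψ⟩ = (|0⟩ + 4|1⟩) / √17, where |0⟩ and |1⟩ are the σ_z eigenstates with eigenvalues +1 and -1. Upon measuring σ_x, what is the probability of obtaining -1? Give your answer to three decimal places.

|-x⟩ = (|0⟩ - |1⟩)/√2, so ⟨-x|ψ⟩ = (-3) / (√2·√17).
P = |-3|² / 34 = 9/34.

0.265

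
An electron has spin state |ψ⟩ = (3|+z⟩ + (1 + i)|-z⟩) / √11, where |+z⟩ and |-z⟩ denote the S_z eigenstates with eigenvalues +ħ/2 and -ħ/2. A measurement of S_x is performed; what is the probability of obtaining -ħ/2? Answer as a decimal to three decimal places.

0.227

|-x⟩ = (|+z⟩ - |-z⟩)/√2, so ⟨-x|ψ⟩ = (2 - i) / (√2·√11).
P = |2 - i|² / 22 = 5/22.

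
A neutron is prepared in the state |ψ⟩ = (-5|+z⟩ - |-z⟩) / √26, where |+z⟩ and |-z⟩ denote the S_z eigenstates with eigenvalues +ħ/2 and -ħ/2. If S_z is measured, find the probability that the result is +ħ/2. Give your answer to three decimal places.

0.962

The +ħ/2 outcome corresponds to |+z⟩. Its amplitude in |ψ⟩ is -5/√26.
P = |-5|² / 26 = 25/26.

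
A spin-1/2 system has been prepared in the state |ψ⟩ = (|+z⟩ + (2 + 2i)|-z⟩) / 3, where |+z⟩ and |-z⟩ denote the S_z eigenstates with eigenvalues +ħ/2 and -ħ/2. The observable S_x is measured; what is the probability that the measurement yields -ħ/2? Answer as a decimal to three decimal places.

0.278

|-x⟩ = (|+z⟩ - |-z⟩)/√2, so ⟨-x|ψ⟩ = (-1 - 2i) / (√2·3).
P = |-1 - 2i|² / 18 = 5/18.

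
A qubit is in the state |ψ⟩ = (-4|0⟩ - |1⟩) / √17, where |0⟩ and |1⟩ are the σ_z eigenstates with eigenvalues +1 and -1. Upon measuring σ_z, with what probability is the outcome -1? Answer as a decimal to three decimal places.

0.059

The -1 outcome corresponds to |1⟩. Its amplitude in |ψ⟩ is -1/√17.
P = |-1|² / 17 = 1/17.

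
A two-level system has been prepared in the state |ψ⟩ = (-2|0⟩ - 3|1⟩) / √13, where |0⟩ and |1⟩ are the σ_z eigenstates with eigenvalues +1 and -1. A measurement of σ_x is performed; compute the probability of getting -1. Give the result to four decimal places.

0.0385

|-x⟩ = (|0⟩ - |1⟩)/√2, so ⟨-x|ψ⟩ = (1) / (√2·√13).
P = |1|² / 26 = 1/26.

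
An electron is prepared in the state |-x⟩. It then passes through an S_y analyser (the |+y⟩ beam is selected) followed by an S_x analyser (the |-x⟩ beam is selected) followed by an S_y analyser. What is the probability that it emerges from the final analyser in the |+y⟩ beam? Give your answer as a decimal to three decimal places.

0.125

First analyser (S_y): from |-x⟩, P(|+y⟩) = 1/2.
After stage 1 the state is |+y⟩; P(|-x⟩) = |⟨-x|+y⟩|² = 1/2.
After stage 2 the state is |-x⟩; P(|+y⟩) = |⟨+y|-x⟩|² = 1/2.
Joint probability = 1/2 × 1/2 × 1/2 = 0.125.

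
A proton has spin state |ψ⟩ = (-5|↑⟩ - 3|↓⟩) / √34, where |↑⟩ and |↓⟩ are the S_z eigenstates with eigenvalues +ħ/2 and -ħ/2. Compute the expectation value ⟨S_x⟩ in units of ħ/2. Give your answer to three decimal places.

⟨σ_x⟩ = 2 Re(a* b)/(|a|²+|b|²) with a = -5, b = -3.
a* b = 15, so ⟨σ_x⟩ = 30/34.
⟨S_x⟩ = (ħ/2)·⟨σ_x⟩.

0.882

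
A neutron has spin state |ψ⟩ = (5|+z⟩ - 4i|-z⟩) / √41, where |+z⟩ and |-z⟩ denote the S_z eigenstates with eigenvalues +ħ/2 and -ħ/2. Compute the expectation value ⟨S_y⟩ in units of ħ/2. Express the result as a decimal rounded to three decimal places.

-0.976

⟨σ_y⟩ = 2 Im(a* b)/(|a|²+|b|²) with a = 5, b = -4i.
a* b = -20i, so ⟨σ_y⟩ = -40/41.
⟨S_y⟩ = (ħ/2)·⟨σ_y⟩.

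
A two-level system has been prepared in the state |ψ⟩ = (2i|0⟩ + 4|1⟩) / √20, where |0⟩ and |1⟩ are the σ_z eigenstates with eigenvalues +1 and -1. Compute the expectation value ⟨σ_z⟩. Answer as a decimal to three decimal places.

-0.600

⟨σ_z⟩ = |a|² - |b|² divided by |a|²+|b|², with a, b the |0⟩, |1⟩ amplitudes.
= (4 - 16)/20 = -12/20.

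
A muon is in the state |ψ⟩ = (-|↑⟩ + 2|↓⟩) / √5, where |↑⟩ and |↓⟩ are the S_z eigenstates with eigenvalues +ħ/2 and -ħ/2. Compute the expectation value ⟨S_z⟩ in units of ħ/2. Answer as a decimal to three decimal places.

-0.600

⟨σ_z⟩ = |a|² - |b|² divided by |a|²+|b|², with a, b the |↑⟩, |↓⟩ amplitudes.
= (1 - 4)/5 = -3/5.
⟨S_z⟩ = (ħ/2)·⟨σ_z⟩.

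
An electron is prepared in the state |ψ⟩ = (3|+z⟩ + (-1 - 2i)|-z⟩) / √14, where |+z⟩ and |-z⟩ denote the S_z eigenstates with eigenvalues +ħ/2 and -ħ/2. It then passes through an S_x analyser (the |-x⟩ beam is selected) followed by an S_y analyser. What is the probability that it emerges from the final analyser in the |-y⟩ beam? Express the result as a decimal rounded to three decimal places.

First analyser (S_x): P(|-x⟩) = |⟨-x|ψ⟩|² = 20/28.
After stage 1 the state is |-x⟩; P(|-y⟩) = |⟨-y|-x⟩|² = 1/2.
Joint probability = 20/28 × 1/2 = 0.357.

0.357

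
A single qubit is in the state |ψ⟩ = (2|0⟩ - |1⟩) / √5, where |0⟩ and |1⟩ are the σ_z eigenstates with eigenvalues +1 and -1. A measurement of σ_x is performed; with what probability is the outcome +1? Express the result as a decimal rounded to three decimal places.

0.100

|+x⟩ = (|0⟩ + |1⟩)/√2, so ⟨+x|ψ⟩ = (1) / (√2·√5).
P = |1|² / 10 = 1/10.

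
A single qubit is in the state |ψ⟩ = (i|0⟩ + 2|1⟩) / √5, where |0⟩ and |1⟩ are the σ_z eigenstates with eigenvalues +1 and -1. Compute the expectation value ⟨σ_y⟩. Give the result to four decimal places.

⟨σ_y⟩ = 2 Im(a* b)/(|a|²+|b|²) with a = i, b = 2.
a* b = -2i, so ⟨σ_y⟩ = -4/5.

-0.8000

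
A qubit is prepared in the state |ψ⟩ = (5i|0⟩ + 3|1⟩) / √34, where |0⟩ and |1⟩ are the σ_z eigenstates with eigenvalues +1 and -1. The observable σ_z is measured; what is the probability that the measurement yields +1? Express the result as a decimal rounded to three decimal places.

0.735

The +1 outcome corresponds to |0⟩. Its amplitude in |ψ⟩ is 5i/√34.
P = |5i|² / 34 = 25/34.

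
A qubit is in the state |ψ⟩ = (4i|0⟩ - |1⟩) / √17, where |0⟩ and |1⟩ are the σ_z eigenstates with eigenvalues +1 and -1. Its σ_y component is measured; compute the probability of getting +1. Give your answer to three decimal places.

0.735

|+y⟩ = (|0⟩ + i|1⟩)/√2, so ⟨+y|ψ⟩ = (5i) / (√2·√17).
P = |5i|² / 34 = 25/34.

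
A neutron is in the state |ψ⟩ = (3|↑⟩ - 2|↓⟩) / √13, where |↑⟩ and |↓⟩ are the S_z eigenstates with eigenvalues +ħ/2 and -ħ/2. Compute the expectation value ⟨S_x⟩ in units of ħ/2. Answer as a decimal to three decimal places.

-0.923

⟨σ_x⟩ = 2 Re(a* b)/(|a|²+|b|²) with a = 3, b = -2.
a* b = -6, so ⟨σ_x⟩ = -12/13.
⟨S_x⟩ = (ħ/2)·⟨σ_x⟩.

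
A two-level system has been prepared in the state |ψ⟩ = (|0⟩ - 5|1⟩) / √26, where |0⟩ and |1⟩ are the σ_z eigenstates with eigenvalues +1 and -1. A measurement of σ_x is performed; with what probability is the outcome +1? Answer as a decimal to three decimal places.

|+x⟩ = (|0⟩ + |1⟩)/√2, so ⟨+x|ψ⟩ = (-4) / (√2·√26).
P = |-4|² / 52 = 16/52.

0.308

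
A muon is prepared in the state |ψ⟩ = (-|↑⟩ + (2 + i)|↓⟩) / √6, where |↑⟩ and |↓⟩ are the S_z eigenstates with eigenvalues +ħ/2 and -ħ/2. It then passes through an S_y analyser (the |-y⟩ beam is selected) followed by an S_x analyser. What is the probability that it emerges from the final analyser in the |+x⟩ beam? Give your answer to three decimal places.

First analyser (S_y): P(|-y⟩) = |⟨-y|ψ⟩|² = 8/12.
After stage 1 the state is |-y⟩; P(|+x⟩) = |⟨+x|-y⟩|² = 1/2.
Joint probability = 8/12 × 1/2 = 0.333.

0.333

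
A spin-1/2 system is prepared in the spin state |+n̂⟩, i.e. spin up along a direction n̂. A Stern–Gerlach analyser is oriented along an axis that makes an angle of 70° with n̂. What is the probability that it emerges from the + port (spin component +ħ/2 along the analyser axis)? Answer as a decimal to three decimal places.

For spin-½, the probability of finding spin-up along an axis at angle θ to the initial spin direction is cos²(θ/2); spin-down is sin²(θ/2).
θ = 70°, so P = cos²(35°) ≈ 0.671.

0.671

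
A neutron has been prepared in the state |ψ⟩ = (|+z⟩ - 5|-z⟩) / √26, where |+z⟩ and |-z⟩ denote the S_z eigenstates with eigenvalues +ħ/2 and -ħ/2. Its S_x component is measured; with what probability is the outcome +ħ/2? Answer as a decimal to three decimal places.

|+x⟩ = (|+z⟩ + |-z⟩)/√2, so ⟨+x|ψ⟩ = (-4) / (√2·√26).
P = |-4|² / 52 = 16/52.

0.308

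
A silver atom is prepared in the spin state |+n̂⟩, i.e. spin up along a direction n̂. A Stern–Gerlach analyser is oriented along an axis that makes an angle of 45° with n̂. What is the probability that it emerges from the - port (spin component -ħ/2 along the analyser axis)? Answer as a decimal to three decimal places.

0.146

For spin-½, the probability of finding spin-up along an axis at angle θ to the initial spin direction is cos²(θ/2); spin-down is sin²(θ/2).
θ = 45°, so P = sin²(22.5°) ≈ 0.146.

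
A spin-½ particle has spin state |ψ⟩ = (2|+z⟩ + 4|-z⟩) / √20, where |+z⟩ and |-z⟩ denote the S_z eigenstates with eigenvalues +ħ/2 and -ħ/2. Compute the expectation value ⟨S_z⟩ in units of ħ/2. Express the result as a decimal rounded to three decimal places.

-0.600

⟨σ_z⟩ = |a|² - |b|² divided by |a|²+|b|², with a, b the |+z⟩, |-z⟩ amplitudes.
= (4 - 16)/20 = -12/20.
⟨S_z⟩ = (ħ/2)·⟨σ_z⟩.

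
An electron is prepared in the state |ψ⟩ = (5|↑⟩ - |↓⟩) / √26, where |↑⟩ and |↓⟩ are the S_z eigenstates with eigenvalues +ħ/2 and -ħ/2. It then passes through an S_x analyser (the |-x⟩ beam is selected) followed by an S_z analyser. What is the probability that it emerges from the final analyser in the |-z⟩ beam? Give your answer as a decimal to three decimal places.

0.346

First analyser (S_x): P(|-x⟩) = |⟨-x|ψ⟩|² = 36/52.
After stage 1 the state is |-x⟩; P(|-z⟩) = |⟨-z|-x⟩|² = 1/2.
Joint probability = 36/52 × 1/2 = 0.346.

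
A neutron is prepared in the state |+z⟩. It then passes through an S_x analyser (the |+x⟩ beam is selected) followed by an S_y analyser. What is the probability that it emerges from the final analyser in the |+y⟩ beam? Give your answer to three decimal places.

0.250

First analyser (S_x): from |+z⟩, P(|+x⟩) = 1/2.
After stage 1 the state is |+x⟩; P(|+y⟩) = |⟨+y|+x⟩|² = 1/2.
Joint probability = 1/2 × 1/2 = 0.250.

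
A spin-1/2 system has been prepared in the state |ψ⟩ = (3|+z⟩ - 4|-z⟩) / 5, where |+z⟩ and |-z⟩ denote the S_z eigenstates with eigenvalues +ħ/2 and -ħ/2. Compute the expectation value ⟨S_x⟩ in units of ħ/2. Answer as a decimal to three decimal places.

⟨σ_x⟩ = 2 Re(a* b)/(|a|²+|b|²) with a = 3, b = -4.
a* b = -12, so ⟨σ_x⟩ = -24/25.
⟨S_x⟩ = (ħ/2)·⟨σ_x⟩.

-0.960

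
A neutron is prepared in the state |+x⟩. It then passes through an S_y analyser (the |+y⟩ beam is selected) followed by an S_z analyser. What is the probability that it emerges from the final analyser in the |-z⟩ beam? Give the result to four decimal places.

0.2500

First analyser (S_y): from |+x⟩, P(|+y⟩) = 1/2.
After stage 1 the state is |+y⟩; P(|-z⟩) = |⟨-z|+y⟩|² = 1/2.
Joint probability = 1/2 × 1/2 = 0.2500.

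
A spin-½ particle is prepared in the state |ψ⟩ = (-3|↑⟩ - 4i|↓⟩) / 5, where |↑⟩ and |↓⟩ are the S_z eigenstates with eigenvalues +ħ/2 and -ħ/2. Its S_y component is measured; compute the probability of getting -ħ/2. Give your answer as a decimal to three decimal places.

|-y⟩ = (|↑⟩ - i|↓⟩)/√2, so ⟨-y|ψ⟩ = (1) / (√2·5).
P = |1|² / 50 = 1/50.

0.020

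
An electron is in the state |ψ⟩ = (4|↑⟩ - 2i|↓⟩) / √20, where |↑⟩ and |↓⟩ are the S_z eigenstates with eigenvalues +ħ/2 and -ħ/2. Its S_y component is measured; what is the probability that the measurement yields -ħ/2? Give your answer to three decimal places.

|-y⟩ = (|↑⟩ - i|↓⟩)/√2, so ⟨-y|ψ⟩ = (6) / (√2·√20).
P = |6|² / 40 = 36/40.

0.900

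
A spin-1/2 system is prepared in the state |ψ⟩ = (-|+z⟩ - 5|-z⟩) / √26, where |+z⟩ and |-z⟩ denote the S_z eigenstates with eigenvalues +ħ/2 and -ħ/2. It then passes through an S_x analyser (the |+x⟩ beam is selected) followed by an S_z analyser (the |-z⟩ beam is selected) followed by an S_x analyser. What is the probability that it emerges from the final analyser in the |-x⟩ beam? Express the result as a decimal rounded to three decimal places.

0.173

First analyser (S_x): P(|+x⟩) = |⟨+x|ψ⟩|² = 36/52.
After stage 1 the state is |+x⟩; P(|-z⟩) = |⟨-z|+x⟩|² = 1/2.
After stage 2 the state is |-z⟩; P(|-x⟩) = |⟨-x|-z⟩|² = 1/2.
Joint probability = 36/52 × 1/2 × 1/2 = 0.173.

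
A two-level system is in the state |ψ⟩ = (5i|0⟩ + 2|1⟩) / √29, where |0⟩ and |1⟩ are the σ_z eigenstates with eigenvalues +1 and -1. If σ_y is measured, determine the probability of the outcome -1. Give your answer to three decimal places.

0.845

|-y⟩ = (|0⟩ - i|1⟩)/√2, so ⟨-y|ψ⟩ = (7i) / (√2·√29).
P = |7i|² / 58 = 49/58.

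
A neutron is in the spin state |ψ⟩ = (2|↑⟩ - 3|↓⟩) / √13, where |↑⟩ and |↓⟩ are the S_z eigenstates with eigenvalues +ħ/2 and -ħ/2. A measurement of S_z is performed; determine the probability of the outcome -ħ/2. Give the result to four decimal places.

0.6923

The -ħ/2 outcome corresponds to |↓⟩. Its amplitude in |ψ⟩ is -3/√13.
P = |-3|² / 13 = 9/13.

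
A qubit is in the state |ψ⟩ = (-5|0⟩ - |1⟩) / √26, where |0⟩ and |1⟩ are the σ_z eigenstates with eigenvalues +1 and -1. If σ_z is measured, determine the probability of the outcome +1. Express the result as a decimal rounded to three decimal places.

The +1 outcome corresponds to |0⟩. Its amplitude in |ψ⟩ is -5/√26.
P = |-5|² / 26 = 25/26.

0.962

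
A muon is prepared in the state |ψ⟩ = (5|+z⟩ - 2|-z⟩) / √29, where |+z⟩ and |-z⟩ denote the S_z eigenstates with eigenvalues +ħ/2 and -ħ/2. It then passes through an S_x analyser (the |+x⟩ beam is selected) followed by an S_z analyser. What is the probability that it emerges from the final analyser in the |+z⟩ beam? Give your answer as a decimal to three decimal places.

0.078

First analyser (S_x): P(|+x⟩) = |⟨+x|ψ⟩|² = 9/58.
After stage 1 the state is |+x⟩; P(|+z⟩) = |⟨+z|+x⟩|² = 1/2.
Joint probability = 9/58 × 1/2 = 0.078.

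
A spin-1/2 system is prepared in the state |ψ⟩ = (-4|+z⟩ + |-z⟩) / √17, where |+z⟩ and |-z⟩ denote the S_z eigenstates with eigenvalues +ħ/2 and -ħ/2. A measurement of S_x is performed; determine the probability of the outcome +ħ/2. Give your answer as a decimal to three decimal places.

|+x⟩ = (|+z⟩ + |-z⟩)/√2, so ⟨+x|ψ⟩ = (-3) / (√2·√17).
P = |-3|² / 34 = 9/34.

0.265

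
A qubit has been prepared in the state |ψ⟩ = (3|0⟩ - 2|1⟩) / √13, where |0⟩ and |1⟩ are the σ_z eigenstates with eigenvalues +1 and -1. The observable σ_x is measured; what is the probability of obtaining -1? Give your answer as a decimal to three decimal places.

|-x⟩ = (|0⟩ - |1⟩)/√2, so ⟨-x|ψ⟩ = (5) / (√2·√13).
P = |5|² / 26 = 25/26.

0.962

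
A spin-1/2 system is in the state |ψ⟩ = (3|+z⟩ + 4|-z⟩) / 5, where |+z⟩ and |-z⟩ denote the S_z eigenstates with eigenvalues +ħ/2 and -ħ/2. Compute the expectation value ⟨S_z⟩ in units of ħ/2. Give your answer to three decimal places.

⟨σ_z⟩ = |a|² - |b|² divided by |a|²+|b|², with a, b the |+z⟩, |-z⟩ amplitudes.
= (9 - 16)/25 = -7/25.
⟨S_z⟩ = (ħ/2)·⟨σ_z⟩.

-0.280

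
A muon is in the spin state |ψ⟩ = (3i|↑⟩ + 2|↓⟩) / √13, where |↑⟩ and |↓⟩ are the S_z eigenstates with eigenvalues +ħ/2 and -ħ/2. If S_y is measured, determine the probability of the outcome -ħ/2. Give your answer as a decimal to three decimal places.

0.962

|-y⟩ = (|↑⟩ - i|↓⟩)/√2, so ⟨-y|ψ⟩ = (5i) / (√2·√13).
P = |5i|² / 26 = 25/26.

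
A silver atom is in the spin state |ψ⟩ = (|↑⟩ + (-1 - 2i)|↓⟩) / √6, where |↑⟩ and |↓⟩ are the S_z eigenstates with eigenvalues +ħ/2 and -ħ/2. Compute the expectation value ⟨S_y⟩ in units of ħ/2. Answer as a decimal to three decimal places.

⟨σ_y⟩ = 2 Im(a* b)/(|a|²+|b|²) with a = 1, b = (-1 - 2i).
a* b = (-1 - 2i), so ⟨σ_y⟩ = -4/6.
⟨S_y⟩ = (ħ/2)·⟨σ_y⟩.

-0.667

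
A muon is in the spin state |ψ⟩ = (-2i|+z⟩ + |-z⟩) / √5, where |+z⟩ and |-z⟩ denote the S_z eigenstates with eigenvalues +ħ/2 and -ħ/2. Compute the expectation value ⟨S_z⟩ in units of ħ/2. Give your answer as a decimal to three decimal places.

⟨σ_z⟩ = |a|² - |b|² divided by |a|²+|b|², with a, b the |+z⟩, |-z⟩ amplitudes.
= (4 - 1)/5 = 3/5.
⟨S_z⟩ = (ħ/2)·⟨σ_z⟩.

0.600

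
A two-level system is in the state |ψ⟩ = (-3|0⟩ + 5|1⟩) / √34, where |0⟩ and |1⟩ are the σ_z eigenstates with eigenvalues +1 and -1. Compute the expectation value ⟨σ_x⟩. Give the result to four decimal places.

-0.8824

⟨σ_x⟩ = 2 Re(a* b)/(|a|²+|b|²) with a = -3, b = 5.
a* b = -15, so ⟨σ_x⟩ = -30/34.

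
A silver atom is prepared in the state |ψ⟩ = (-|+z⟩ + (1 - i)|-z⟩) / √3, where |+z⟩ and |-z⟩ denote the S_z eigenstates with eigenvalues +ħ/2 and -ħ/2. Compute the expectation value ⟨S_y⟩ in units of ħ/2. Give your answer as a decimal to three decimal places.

⟨σ_y⟩ = 2 Im(a* b)/(|a|²+|b|²) with a = -1, b = (1 - i).
a* b = (-1 + i), so ⟨σ_y⟩ = 2/3.
⟨S_y⟩ = (ħ/2)·⟨σ_y⟩.

0.667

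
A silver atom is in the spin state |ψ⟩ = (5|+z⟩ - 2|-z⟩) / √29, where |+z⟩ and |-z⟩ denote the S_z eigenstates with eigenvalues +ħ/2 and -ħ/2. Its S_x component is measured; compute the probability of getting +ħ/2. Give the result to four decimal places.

|+x⟩ = (|+z⟩ + |-z⟩)/√2, so ⟨+x|ψ⟩ = (3) / (√2·√29).
P = |3|² / 58 = 9/58.

0.1552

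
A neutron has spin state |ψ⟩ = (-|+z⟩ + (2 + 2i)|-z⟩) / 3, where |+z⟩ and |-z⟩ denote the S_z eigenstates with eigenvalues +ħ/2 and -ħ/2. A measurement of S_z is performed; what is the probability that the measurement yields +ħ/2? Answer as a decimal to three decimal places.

The +ħ/2 outcome corresponds to |+z⟩. Its amplitude in |ψ⟩ is -1/3.
P = |-1|² / 9 = 1/9.

0.111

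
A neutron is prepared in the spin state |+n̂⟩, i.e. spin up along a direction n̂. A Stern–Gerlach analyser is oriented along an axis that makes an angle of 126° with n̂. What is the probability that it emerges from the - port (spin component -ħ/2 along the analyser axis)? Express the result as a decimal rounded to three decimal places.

0.794

For spin-½, the probability of finding spin-up along an axis at angle θ to the initial spin direction is cos²(θ/2); spin-down is sin²(θ/2).
θ = 126°, so P = sin²(63°) ≈ 0.794.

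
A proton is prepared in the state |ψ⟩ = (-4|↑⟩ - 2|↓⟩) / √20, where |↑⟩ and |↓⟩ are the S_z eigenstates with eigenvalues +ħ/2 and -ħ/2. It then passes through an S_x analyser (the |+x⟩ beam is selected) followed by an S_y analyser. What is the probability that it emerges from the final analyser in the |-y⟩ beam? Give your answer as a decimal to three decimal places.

First analyser (S_x): P(|+x⟩) = |⟨+x|ψ⟩|² = 36/40.
After stage 1 the state is |+x⟩; P(|-y⟩) = |⟨-y|+x⟩|² = 1/2.
Joint probability = 36/40 × 1/2 = 0.450.

0.450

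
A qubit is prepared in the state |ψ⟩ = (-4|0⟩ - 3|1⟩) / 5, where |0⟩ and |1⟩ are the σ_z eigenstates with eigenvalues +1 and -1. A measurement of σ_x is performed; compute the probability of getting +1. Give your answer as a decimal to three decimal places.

0.980

|+x⟩ = (|0⟩ + |1⟩)/√2, so ⟨+x|ψ⟩ = (-7) / (√2·5).
P = |-7|² / 50 = 49/50.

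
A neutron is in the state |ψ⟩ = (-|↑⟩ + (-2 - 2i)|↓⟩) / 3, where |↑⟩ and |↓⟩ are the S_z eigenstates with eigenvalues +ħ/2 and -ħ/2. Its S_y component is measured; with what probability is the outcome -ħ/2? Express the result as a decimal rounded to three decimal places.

|-y⟩ = (|↑⟩ - i|↓⟩)/√2, so ⟨-y|ψ⟩ = (1 - 2i) / (√2·3).
P = |1 - 2i|² / 18 = 5/18.

0.278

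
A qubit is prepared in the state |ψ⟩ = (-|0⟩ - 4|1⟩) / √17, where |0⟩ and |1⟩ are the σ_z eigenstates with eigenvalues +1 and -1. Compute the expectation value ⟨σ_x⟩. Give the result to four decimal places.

⟨σ_x⟩ = 2 Re(a* b)/(|a|²+|b|²) with a = -1, b = -4.
a* b = 4, so ⟨σ_x⟩ = 8/17.

0.4706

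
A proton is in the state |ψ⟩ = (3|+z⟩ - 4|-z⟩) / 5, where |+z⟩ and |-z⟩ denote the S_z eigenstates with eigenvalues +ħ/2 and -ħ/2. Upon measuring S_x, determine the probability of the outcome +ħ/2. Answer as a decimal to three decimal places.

0.020

|+x⟩ = (|+z⟩ + |-z⟩)/√2, so ⟨+x|ψ⟩ = (-1) / (√2·5).
P = |-1|² / 50 = 1/50.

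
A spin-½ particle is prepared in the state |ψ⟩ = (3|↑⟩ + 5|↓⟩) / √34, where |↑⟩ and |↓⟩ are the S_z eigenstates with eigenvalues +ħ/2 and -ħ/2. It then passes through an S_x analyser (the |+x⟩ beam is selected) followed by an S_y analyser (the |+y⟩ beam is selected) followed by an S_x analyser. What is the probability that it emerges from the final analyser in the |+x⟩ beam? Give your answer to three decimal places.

0.235

First analyser (S_x): P(|+x⟩) = |⟨+x|ψ⟩|² = 64/68.
After stage 1 the state is |+x⟩; P(|+y⟩) = |⟨+y|+x⟩|² = 1/2.
After stage 2 the state is |+y⟩; P(|+x⟩) = |⟨+x|+y⟩|² = 1/2.
Joint probability = 64/68 × 1/2 × 1/2 = 0.235.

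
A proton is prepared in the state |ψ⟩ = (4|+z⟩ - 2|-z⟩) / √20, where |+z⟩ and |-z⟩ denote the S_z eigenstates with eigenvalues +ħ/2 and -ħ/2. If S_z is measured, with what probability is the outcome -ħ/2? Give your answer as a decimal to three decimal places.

The -ħ/2 outcome corresponds to |-z⟩. Its amplitude in |ψ⟩ is -2/√20.
P = |-2|² / 20 = 4/20.

0.200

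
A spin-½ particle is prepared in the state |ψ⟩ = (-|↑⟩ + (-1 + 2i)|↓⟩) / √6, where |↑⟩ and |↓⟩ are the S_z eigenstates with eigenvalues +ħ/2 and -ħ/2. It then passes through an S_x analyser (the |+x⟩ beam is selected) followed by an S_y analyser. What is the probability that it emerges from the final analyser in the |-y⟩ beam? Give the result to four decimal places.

First analyser (S_x): P(|+x⟩) = |⟨+x|ψ⟩|² = 8/12.
After stage 1 the state is |+x⟩; P(|-y⟩) = |⟨-y|+x⟩|² = 1/2.
Joint probability = 8/12 × 1/2 = 0.3333.

0.3333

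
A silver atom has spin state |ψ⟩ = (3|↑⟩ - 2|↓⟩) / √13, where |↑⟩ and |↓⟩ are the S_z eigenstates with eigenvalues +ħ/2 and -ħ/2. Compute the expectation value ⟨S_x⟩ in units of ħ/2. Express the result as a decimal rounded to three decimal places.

-0.923

⟨σ_x⟩ = 2 Re(a* b)/(|a|²+|b|²) with a = 3, b = -2.
a* b = -6, so ⟨σ_x⟩ = -12/13.
⟨S_x⟩ = (ħ/2)·⟨σ_x⟩.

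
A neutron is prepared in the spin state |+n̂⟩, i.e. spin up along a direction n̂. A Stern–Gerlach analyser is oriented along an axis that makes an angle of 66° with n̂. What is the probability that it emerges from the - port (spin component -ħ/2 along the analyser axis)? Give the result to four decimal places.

For spin-½, the probability of finding spin-up along an axis at angle θ to the initial spin direction is cos²(θ/2); spin-down is sin²(θ/2).
θ = 66°, so P = sin²(33°) ≈ 0.2966.

0.2966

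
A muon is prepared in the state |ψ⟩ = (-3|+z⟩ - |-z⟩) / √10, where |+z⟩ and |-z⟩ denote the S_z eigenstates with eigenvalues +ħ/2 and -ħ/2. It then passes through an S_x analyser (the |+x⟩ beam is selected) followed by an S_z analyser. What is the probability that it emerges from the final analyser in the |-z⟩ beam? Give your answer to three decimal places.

0.400

First analyser (S_x): P(|+x⟩) = |⟨+x|ψ⟩|² = 16/20.
After stage 1 the state is |+x⟩; P(|-z⟩) = |⟨-z|+x⟩|² = 1/2.
Joint probability = 16/20 × 1/2 = 0.400.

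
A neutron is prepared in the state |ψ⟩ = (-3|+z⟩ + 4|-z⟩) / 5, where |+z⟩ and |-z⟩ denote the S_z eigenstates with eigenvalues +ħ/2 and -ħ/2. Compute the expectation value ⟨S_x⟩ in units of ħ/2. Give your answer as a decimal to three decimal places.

⟨σ_x⟩ = 2 Re(a* b)/(|a|²+|b|²) with a = -3, b = 4.
a* b = -12, so ⟨σ_x⟩ = -24/25.
⟨S_x⟩ = (ħ/2)·⟨σ_x⟩.

-0.960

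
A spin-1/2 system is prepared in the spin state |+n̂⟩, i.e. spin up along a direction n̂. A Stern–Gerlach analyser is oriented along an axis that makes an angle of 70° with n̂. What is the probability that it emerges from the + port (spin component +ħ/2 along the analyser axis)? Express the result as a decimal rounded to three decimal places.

For spin-½, the probability of finding spin-up along an axis at angle θ to the initial spin direction is cos²(θ/2); spin-down is sin²(θ/2).
θ = 70°, so P = cos²(35°) ≈ 0.671.

0.671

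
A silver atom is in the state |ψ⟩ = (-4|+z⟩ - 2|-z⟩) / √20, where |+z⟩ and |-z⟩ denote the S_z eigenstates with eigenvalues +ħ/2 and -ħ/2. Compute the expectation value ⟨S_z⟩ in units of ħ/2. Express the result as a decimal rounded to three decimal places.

0.600

⟨σ_z⟩ = |a|² - |b|² divided by |a|²+|b|², with a, b the |+z⟩, |-z⟩ amplitudes.
= (16 - 4)/20 = 12/20.
⟨S_z⟩ = (ħ/2)·⟨σ_z⟩.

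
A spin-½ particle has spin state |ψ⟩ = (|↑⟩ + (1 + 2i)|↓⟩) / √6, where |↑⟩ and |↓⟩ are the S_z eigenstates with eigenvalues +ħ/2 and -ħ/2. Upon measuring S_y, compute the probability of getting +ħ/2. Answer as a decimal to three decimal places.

0.833

|+y⟩ = (|↑⟩ + i|↓⟩)/√2, so ⟨+y|ψ⟩ = (3 - i) / (√2·√6).
P = |3 - i|² / 12 = 10/12.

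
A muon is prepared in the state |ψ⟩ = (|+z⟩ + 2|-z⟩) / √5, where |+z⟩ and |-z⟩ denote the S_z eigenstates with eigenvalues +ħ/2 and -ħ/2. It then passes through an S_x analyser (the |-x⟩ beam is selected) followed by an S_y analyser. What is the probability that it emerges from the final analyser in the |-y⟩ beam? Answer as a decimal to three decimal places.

First analyser (S_x): P(|-x⟩) = |⟨-x|ψ⟩|² = 1/10.
After stage 1 the state is |-x⟩; P(|-y⟩) = |⟨-y|-x⟩|² = 1/2.
Joint probability = 1/10 × 1/2 = 0.050.

0.050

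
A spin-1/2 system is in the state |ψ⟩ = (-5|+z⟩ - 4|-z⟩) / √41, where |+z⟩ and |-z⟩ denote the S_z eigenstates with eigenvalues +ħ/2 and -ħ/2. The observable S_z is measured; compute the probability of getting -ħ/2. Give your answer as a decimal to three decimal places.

The -ħ/2 outcome corresponds to |-z⟩. Its amplitude in |ψ⟩ is -4/√41.
P = |-4|² / 41 = 16/41.

0.390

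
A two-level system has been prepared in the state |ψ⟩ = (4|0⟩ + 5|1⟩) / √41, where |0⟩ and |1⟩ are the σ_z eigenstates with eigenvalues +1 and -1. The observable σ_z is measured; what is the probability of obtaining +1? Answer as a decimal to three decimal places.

0.390

The +1 outcome corresponds to |0⟩. Its amplitude in |ψ⟩ is 4/√41.
P = |4|² / 41 = 16/41.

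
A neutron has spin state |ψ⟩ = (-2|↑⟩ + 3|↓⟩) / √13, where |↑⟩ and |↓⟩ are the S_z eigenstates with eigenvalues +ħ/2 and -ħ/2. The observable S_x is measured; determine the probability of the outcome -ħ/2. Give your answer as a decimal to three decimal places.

|-x⟩ = (|↑⟩ - |↓⟩)/√2, so ⟨-x|ψ⟩ = (-5) / (√2·√13).
P = |-5|² / 26 = 25/26.

0.962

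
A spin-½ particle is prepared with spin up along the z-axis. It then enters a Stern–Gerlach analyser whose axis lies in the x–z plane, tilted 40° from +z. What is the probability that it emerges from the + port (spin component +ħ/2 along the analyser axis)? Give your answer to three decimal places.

For spin-½, the probability of finding spin-up along an axis at angle θ to the initial spin direction is cos²(θ/2); spin-down is sin²(θ/2).
θ = 40°, so P = cos²(20°) ≈ 0.883.

0.883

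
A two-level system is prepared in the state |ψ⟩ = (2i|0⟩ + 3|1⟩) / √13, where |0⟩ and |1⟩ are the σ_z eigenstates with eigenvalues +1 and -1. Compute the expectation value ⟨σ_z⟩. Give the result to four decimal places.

-0.3846

⟨σ_z⟩ = |a|² - |b|² divided by |a|²+|b|², with a, b the |0⟩, |1⟩ amplitudes.
= (4 - 9)/13 = -5/13.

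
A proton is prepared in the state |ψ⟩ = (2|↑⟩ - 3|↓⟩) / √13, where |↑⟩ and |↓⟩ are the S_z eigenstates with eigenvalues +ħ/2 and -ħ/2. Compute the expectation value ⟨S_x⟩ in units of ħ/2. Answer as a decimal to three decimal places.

-0.923

⟨σ_x⟩ = 2 Re(a* b)/(|a|²+|b|²) with a = 2, b = -3.
a* b = -6, so ⟨σ_x⟩ = -12/13.
⟨S_x⟩ = (ħ/2)·⟨σ_x⟩.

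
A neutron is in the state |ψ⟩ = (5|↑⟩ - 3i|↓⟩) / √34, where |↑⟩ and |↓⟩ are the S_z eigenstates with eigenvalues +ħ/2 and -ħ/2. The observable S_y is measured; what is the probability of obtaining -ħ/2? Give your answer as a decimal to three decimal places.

0.941

|-y⟩ = (|↑⟩ - i|↓⟩)/√2, so ⟨-y|ψ⟩ = (8) / (√2·√34).
P = |8|² / 68 = 64/68.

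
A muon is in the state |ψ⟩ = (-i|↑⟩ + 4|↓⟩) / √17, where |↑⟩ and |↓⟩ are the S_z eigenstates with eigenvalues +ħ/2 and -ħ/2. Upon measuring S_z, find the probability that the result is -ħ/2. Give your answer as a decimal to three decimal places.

0.941

The -ħ/2 outcome corresponds to |↓⟩. Its amplitude in |ψ⟩ is 4/√17.
P = |4|² / 17 = 16/17.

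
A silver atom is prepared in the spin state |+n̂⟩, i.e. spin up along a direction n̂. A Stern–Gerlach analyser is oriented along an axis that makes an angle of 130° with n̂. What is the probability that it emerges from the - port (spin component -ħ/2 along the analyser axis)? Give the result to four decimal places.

For spin-½, the probability of finding spin-up along an axis at angle θ to the initial spin direction is cos²(θ/2); spin-down is sin²(θ/2).
θ = 130°, so P = sin²(65°) ≈ 0.8214.

0.8214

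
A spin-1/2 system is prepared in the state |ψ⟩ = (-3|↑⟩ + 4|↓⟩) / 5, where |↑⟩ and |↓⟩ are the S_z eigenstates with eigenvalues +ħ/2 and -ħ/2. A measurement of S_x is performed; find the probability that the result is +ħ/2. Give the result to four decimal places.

0.0200

|+x⟩ = (|↑⟩ + |↓⟩)/√2, so ⟨+x|ψ⟩ = (1) / (√2·5).
P = |1|² / 50 = 1/50.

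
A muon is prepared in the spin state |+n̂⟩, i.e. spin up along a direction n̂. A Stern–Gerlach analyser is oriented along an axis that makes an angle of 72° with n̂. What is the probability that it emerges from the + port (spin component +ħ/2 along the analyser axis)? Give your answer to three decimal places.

0.655

For spin-½, the probability of finding spin-up along an axis at angle θ to the initial spin direction is cos²(θ/2); spin-down is sin²(θ/2).
θ = 72°, so P = cos²(36°) ≈ 0.655.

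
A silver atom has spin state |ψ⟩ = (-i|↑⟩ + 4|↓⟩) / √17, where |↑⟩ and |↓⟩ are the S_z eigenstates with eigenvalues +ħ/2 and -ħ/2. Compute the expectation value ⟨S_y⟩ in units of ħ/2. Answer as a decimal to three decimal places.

0.471

⟨σ_y⟩ = 2 Im(a* b)/(|a|²+|b|²) with a = -i, b = 4.
a* b = 4i, so ⟨σ_y⟩ = 8/17.
⟨S_y⟩ = (ħ/2)·⟨σ_y⟩.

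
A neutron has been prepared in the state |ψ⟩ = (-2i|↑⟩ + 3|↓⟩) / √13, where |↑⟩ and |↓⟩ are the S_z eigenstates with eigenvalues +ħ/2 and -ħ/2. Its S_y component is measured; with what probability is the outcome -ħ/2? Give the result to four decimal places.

|-y⟩ = (|↑⟩ - i|↓⟩)/√2, so ⟨-y|ψ⟩ = (i) / (√2·√13).
P = |i|² / 26 = 1/26.

0.0385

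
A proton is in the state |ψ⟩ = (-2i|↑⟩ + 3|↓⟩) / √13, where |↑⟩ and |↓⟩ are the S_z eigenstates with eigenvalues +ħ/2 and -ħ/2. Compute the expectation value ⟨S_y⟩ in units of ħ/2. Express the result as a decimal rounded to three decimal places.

⟨σ_y⟩ = 2 Im(a* b)/(|a|²+|b|²) with a = -2i, b = 3.
a* b = 6i, so ⟨σ_y⟩ = 12/13.
⟨S_y⟩ = (ħ/2)·⟨σ_y⟩.

0.923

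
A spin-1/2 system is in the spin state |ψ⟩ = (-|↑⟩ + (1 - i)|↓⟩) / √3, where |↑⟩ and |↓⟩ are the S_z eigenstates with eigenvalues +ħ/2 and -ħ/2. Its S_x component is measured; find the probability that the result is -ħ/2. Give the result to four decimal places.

|-x⟩ = (|↑⟩ - |↓⟩)/√2, so ⟨-x|ψ⟩ = (-2 + i) / (√2·√3).
P = |-2 + i|² / 6 = 5/6.

0.8333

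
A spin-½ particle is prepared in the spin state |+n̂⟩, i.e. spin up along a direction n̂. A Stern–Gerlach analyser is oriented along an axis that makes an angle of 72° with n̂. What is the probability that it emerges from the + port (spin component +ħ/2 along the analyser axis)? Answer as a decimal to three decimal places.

For spin-½, the probability of finding spin-up along an axis at angle θ to the initial spin direction is cos²(θ/2); spin-down is sin²(θ/2).
θ = 72°, so P = cos²(36°) ≈ 0.655.

0.655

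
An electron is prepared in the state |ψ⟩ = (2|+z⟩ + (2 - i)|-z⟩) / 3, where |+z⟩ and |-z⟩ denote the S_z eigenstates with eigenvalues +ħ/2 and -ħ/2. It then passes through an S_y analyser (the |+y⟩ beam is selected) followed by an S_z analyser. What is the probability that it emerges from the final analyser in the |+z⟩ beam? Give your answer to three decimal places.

First analyser (S_y): P(|+y⟩) = |⟨+y|ψ⟩|² = 5/18.
After stage 1 the state is |+y⟩; P(|+z⟩) = |⟨+z|+y⟩|² = 1/2.
Joint probability = 5/18 × 1/2 = 0.139.

0.139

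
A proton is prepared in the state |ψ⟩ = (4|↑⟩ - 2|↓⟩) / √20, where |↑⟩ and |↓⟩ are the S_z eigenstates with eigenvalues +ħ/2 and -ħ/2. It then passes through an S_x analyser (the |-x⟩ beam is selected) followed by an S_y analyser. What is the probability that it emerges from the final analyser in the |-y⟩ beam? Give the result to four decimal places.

First analyser (S_x): P(|-x⟩) = |⟨-x|ψ⟩|² = 36/40.
After stage 1 the state is |-x⟩; P(|-y⟩) = |⟨-y|-x⟩|² = 1/2.
Joint probability = 36/40 × 1/2 = 0.4500.

0.4500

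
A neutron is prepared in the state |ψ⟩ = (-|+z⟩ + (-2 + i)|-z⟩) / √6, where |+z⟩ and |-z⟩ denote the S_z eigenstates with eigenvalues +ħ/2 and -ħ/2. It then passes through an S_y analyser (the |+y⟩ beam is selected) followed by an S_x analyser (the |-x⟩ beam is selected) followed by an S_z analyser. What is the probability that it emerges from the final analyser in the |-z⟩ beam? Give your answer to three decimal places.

0.083

First analyser (S_y): P(|+y⟩) = |⟨+y|ψ⟩|² = 4/12.
After stage 1 the state is |+y⟩; P(|-x⟩) = |⟨-x|+y⟩|² = 1/2.
After stage 2 the state is |-x⟩; P(|-z⟩) = |⟨-z|-x⟩|² = 1/2.
Joint probability = 4/12 × 1/2 × 1/2 = 0.083.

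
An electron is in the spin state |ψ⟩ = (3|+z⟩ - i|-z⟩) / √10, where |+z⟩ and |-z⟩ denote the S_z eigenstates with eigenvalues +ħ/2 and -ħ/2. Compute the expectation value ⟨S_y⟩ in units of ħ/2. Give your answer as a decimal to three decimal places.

-0.600

⟨σ_y⟩ = 2 Im(a* b)/(|a|²+|b|²) with a = 3, b = -i.
a* b = -3i, so ⟨σ_y⟩ = -6/10.
⟨S_y⟩ = (ħ/2)·⟨σ_y⟩.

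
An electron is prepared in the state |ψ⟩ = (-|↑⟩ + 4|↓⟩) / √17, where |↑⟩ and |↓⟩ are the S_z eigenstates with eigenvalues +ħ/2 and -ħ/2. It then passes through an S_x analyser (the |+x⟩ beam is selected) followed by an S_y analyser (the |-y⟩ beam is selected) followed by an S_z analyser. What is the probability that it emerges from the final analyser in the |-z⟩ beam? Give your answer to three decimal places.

0.066

First analyser (S_x): P(|+x⟩) = |⟨+x|ψ⟩|² = 9/34.
After stage 1 the state is |+x⟩; P(|-y⟩) = |⟨-y|+x⟩|² = 1/2.
After stage 2 the state is |-y⟩; P(|-z⟩) = |⟨-z|-y⟩|² = 1/2.
Joint probability = 9/34 × 1/2 × 1/2 = 0.066.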